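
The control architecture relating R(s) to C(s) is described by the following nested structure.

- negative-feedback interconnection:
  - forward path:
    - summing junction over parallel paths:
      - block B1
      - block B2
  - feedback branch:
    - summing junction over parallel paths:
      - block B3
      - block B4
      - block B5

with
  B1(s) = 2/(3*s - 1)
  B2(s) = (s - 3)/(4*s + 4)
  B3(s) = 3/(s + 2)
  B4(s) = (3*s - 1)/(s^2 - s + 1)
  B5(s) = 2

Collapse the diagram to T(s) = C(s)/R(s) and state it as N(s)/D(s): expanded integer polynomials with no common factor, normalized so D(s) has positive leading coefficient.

1. combine B1, B2 in parallel: (3*s^2 - 2*s + 11)/(12*s^2 + 8*s - 4)
2. add B3, B4, B5 (parallel): (2*s^3 + 8*s^2 + 5)/(s^3 + s^2 - s + 2)
3. collapse the loop ((B1+B2) forward, (B3+B4+B5) return), which is the overall transfer function T(s) = C(s)/R(s) in lowest terms

Therefore the answer is (3*s^5 + s^4 + 6*s^3 + 19*s^2 - 15*s + 22)/(18*s^5 + 40*s^4 - 2*s^3 + 115*s^2 + 10*s + 47).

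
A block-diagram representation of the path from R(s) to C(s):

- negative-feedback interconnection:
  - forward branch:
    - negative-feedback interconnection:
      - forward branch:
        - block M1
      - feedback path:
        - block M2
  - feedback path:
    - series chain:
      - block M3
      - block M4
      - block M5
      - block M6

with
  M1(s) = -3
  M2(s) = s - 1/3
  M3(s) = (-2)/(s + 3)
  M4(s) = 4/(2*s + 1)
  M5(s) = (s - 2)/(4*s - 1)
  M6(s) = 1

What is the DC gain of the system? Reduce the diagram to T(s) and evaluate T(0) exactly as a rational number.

Reducing step by step:

[1] reduce the feedback loop with forward M1 and return M2 -> 3/(3*s - 2)
[2] reduce the series chain M3, M4, M5, M6 -> (16 - 8*s)/(8*s^3 + 26*s^2 + 5*s - 3)
[3] close the feedback loop around [M1/(1+M1*M2)], (M3*M4*M5*M6) -> (24*s^3 + 78*s^2 + 15*s - 9)/(24*s^4 + 62*s^3 - 37*s^2 - 43*s + 54)
Evaluating the step-3 result (the overall T(s)) at s = 0 gives T(0) = -9/54 = -1/6.

Answer: -1/6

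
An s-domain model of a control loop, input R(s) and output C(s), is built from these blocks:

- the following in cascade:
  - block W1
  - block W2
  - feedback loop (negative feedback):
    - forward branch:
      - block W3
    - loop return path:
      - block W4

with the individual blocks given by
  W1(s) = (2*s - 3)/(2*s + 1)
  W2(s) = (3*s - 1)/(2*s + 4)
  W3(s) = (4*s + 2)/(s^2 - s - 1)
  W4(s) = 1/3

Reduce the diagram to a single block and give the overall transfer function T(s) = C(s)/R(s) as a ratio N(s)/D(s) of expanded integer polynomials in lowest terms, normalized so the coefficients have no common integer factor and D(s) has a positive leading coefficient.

The answer is (18*s^2 - 33*s + 9)/(3*s^3 + 7*s^2 + s - 2).

Reasoning:
(1) feedback reduction of W3, W4 gives (12*s + 6)/(3*s^2 + s - 1)
(2) combine W1, W2, [W3/(1+W3*W4)] in series; the result is T(s) itself (integer coefficients, no common factor, positive leading denominator coefficient)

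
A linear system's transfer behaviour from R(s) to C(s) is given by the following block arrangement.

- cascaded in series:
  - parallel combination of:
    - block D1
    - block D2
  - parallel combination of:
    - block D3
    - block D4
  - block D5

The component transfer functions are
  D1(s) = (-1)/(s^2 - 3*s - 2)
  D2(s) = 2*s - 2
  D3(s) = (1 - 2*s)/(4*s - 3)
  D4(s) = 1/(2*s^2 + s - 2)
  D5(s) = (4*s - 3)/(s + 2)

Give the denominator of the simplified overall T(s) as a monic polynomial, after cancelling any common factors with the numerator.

(1) sum the parallel branches D1, D2: (2*s^3 - 8*s^2 + 2*s + 3)/(s^2 - 3*s - 2)
(2) sum the parallel branches D3, D4: (-4*s^3 + 9*s - 5)/(8*s^3 - 2*s^2 - 11*s + 6)
(3) series reduction of (D1+D2), (D3+D4), D5: (-8*s^6 + 32*s^5 + 10*s^4 - 94*s^3 + 58*s^2 + 17*s - 15)/(2*s^5 - s^4 - 19*s^3 - 14*s^2 + 12*s + 8)
That last expression is T(s), already simplified. Scaling its denominator by 1/2 (the reciprocal of the leading coefficient) yields the monic denominator.

Therefore the answer is s^5 - s^4/2 - 19*s^3/2 - 7*s^2 + 6*s + 4.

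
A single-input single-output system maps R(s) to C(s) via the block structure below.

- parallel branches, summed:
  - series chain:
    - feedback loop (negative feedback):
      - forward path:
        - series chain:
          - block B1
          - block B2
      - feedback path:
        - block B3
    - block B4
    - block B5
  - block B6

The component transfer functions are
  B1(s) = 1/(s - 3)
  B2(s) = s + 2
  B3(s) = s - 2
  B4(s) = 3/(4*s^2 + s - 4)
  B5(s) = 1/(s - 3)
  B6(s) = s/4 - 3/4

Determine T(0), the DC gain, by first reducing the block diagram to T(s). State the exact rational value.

Answer: -23/28

Working:
(1) reduce the series chain B1, B2 = (s + 2)/(s - 3)
(2) reduce the feedback loop with forward (B1*B2) and return B3 = (s + 2)/(s^2 + s - 7)
(3) reduce the series chain [(B1*B2)/(1+(B1*B2)*B3)], B4, B5 = (3*s + 6)/(4*s^5 - 7*s^4 - 46*s^3 + 82*s^2 + 61*s - 84)
(4) add ([(B1*B2)/(1+(B1*B2)*B3)]*B4*B5), B6 (parallel) = (4*s^6 - 19*s^5 - 25*s^4 + 220*s^3 - 185*s^2 - 255*s + 276)/(16*s^5 - 28*s^4 - 184*s^3 + 328*s^2 + 244*s - 336)
DC gain: substitute s = 0 into T(s) from step 4: T(0) = 276/(-336) = -23/28.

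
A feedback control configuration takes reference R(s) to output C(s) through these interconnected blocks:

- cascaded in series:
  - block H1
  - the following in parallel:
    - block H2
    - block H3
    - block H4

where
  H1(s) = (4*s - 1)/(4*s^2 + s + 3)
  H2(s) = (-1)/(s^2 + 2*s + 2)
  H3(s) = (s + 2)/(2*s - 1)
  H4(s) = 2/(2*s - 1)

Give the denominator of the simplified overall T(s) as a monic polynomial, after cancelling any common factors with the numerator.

Reducing step by step:

1. combine H2, H3, H4 in parallel gives (s^3 + 6*s^2 + 8*s + 9)/(2*s^3 + 3*s^2 + 2*s - 2)
2. combine H1, (H2+H3+H4) in series gives (4*s^4 + 23*s^3 + 26*s^2 + 28*s - 9)/(8*s^5 + 14*s^4 + 17*s^3 + 3*s^2 + 4*s - 6)
That last expression is T(s), already simplified. Scaling its denominator by 1/8 (the reciprocal of the leading coefficient) yields the monic denominator.

Answer: s^5 + 7*s^4/4 + 17*s^3/8 + 3*s^2/8 + s/2 - 3/4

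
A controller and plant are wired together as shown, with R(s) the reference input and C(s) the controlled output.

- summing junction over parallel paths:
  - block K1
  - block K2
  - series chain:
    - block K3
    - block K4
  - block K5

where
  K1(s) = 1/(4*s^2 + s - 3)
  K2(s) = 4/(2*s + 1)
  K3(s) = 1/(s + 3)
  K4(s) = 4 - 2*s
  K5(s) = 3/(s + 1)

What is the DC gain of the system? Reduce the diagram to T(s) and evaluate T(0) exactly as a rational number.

The answer is 8.

Reasoning:
(1) multiply K3, K4 (series) gives (4 - 2*s)/(s + 3)
(2) reduce the parallel group K1, K2, (K3*K4), K5 gives (-16*s^4 + 60*s^3 + 154*s^2 - 34*s - 72)/(8*s^4 + 30*s^3 + 13*s^2 - 18*s - 9)
Evaluating the step-2 result (the overall T(s)) at s = 0 gives T(0) = -72/(-9) = 8.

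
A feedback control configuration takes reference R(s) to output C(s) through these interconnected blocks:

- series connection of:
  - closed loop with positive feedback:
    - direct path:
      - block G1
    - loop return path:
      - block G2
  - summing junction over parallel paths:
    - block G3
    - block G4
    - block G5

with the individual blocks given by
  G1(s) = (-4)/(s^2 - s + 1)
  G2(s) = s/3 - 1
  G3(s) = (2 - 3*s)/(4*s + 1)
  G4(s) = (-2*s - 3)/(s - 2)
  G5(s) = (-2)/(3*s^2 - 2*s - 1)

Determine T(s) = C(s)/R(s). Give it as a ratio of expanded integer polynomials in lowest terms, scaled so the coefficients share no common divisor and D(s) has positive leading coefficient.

Step 1 - collapse the loop (G1 forward, G2 return) -> (-12)/(3*s^2 + s - 9)
Step 2 - combine G3, G4, G5 in parallel -> (-33*s^4 + 4*s^3 - 6*s^2 + 34*s + 11)/(12*s^4 - 29*s^3 + 4*s^2 + 11*s + 2)
Step 3 - cascade [G1/(1-G1*G2)], (G3+G4+G5) - this is the overall T(s), already in the required normalized form

Hence the answer: (396*s^4 - 48*s^3 + 72*s^2 - 408*s - 132)/(36*s^6 - 75*s^5 - 125*s^4 + 298*s^3 - 19*s^2 - 97*s - 18)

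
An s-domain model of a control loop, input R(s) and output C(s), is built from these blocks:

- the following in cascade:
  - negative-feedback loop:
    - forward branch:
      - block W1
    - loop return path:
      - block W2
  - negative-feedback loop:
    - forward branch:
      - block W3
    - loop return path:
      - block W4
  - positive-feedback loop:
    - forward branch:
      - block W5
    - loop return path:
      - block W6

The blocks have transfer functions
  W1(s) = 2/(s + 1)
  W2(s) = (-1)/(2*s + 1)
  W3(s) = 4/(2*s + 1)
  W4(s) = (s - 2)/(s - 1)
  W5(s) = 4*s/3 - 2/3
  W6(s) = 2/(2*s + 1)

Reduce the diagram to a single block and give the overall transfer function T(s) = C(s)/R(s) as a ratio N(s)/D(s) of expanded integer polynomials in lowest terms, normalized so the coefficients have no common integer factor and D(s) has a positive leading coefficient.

Step 1. close the feedback loop around W1, W2: (4*s + 2)/(2*s^2 + 3*s - 1)
Step 2. apply the feedback formula to W3, W4: (4*s - 4)/(2*s^2 + 3*s - 9)
Step 3. collapse the loop (W5 forward, W6 return): (2 - 8*s^2)/(2*s - 7)
Step 4. cascade [W1/(1+W1*W2)], [W3/(1+W3*W4)], [W5/(1-W5*W6)] - this is the overall T(s), already in the required normalized form

Therefore the answer is (-128*s^4 + 64*s^3 + 96*s^2 - 16*s - 16)/(8*s^5 - 4*s^4 - 106*s^3 + 17*s^2 + 228*s - 63).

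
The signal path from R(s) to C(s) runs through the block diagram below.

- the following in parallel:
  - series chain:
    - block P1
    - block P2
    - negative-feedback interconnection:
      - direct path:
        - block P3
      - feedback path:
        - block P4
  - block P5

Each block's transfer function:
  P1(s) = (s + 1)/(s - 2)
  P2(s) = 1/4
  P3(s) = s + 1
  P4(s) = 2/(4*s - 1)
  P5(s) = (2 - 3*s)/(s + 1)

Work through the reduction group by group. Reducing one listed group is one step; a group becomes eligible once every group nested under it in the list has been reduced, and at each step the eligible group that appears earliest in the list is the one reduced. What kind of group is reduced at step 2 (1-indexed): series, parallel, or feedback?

Step 1. apply the feedback formula to P3, P4
Step 2. cascade P1, P2, [P3/(1+P3*P4)]
Step 3. parallel reduction of (P1*P2*[P3/(1+P3*P4)]), P5
Step 2 collapses a series group.

Therefore the answer is series.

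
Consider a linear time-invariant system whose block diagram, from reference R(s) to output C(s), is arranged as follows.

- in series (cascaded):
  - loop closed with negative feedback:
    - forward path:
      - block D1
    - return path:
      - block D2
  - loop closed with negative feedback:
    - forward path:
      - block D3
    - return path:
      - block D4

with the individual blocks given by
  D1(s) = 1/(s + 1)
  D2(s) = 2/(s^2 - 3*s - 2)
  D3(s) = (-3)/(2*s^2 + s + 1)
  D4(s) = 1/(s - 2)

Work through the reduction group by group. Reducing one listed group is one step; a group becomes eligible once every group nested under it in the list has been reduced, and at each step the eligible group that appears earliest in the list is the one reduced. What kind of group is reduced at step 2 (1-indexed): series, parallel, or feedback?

Answer: feedback

Working:
Step 1 - close the feedback loop around D1, D2
Step 2 - apply the feedback formula to D3, D4
Step 3 - multiply [D1/(1+D1*D2)], [D3/(1+D3*D4)] (series)
So the answer for step 2 is feedback.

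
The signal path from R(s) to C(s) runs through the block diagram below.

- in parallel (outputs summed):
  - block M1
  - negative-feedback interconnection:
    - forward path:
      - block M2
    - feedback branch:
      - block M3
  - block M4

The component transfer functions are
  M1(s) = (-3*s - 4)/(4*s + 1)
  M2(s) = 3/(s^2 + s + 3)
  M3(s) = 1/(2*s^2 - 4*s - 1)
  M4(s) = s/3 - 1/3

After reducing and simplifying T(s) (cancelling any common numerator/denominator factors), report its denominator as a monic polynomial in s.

Reducing step by step:

Step 1. close the feedback loop around M2, M3 gives (6*s^2 - 12*s - 3)/(2*s^4 - 2*s^3 + s^2 - 13*s)
Step 2. reduce the parallel group M1, [M2/(1+M2*M3)], M4 gives (8*s^6 - 32*s^5 + 2*s^4 + 34*s^3 + 17*s^2 + 97*s - 9)/(24*s^5 - 18*s^4 + 6*s^3 - 153*s^2 - 39*s)
That last expression is T(s), already simplified. Scaling its denominator by 1/24 (the reciprocal of the leading coefficient) yields the monic denominator.

Answer: s^5 - 3*s^4/4 + s^3/4 - 51*s^2/8 - 13*s/8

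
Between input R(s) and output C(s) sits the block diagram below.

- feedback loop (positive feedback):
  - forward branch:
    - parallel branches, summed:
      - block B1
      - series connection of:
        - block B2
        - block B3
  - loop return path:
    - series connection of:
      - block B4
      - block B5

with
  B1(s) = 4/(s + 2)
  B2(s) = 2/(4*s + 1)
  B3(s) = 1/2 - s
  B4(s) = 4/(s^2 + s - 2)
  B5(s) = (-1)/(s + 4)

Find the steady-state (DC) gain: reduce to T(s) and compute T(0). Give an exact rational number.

Reducing step by step:

[1] multiply B2, B3 (series) -> (1 - 2*s)/(4*s + 1)
[2] reduce the parallel group B1, (B2*B3) -> (-2*s^2 + 13*s + 6)/(4*s^2 + 9*s + 2)
[3] cascade B4, B5 -> (-4)/(s^3 + 5*s^2 + 2*s - 8)
[4] close the feedback loop around (B1+(B2*B3)), (B4*B5) -> (-2*s^5 + 3*s^4 + 67*s^3 + 72*s^2 - 92*s - 48)/(4*s^5 + 29*s^4 + 55*s^3 - 12*s^2 - 16*s + 8)
The step-4 result is T(s). Setting s = 0: T(0) = -48/8 = -6.

Answer: -6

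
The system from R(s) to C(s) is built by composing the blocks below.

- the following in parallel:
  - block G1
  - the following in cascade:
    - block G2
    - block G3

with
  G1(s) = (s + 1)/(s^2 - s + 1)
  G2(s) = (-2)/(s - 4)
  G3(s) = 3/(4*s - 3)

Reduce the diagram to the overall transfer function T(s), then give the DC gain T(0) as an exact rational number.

Reducing step by step:

1. series reduction of G2, G3 gives (-6)/(4*s^2 - 19*s + 12)
2. add G1, (G2*G3) (parallel) gives (4*s^3 - 21*s^2 - s + 6)/(4*s^4 - 23*s^3 + 35*s^2 - 31*s + 12)
Evaluating the step-2 result (the overall T(s)) at s = 0 gives T(0) = 6/12 = 1/2.

Answer: 1/2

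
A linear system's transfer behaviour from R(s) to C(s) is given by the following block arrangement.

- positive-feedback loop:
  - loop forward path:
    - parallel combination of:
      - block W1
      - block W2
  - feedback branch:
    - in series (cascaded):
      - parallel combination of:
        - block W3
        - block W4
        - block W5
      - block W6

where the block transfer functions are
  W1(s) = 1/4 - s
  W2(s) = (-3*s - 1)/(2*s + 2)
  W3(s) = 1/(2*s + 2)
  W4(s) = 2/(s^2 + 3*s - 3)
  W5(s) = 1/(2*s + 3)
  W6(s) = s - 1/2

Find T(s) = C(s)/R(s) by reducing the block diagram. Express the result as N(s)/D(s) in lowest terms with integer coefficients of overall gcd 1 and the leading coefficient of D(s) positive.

First reduce the diagram to T(s).

(1) combine W1, W2 in parallel, giving (-4*s^2 - 9*s - 1)/(4*s + 4)
(2) add W3, W4, W5 (parallel), giving (4*s^3 + 25*s^2 + 23*s - 3)/(4*s^4 + 22*s^3 + 24*s^2 - 12*s - 18)
(3) series reduction of (W3+W4+W5), W6, giving (8*s^4 + 46*s^3 + 21*s^2 - 29*s + 3)/(8*s^4 + 44*s^3 + 48*s^2 - 24*s - 36)
(4) close the feedback loop around (W1+W2), ((W3+W4+W5)*W6), which is the overall transfer function T(s) = C(s)/R(s) in lowest terms

Answer: (-32*s^6 - 248*s^5 - 596*s^4 - 380*s^3 + 312*s^2 + 348*s + 36)/(32*s^6 + 288*s^5 + 714*s^4 + 487*s^3 - 132*s^2 - 242*s - 141)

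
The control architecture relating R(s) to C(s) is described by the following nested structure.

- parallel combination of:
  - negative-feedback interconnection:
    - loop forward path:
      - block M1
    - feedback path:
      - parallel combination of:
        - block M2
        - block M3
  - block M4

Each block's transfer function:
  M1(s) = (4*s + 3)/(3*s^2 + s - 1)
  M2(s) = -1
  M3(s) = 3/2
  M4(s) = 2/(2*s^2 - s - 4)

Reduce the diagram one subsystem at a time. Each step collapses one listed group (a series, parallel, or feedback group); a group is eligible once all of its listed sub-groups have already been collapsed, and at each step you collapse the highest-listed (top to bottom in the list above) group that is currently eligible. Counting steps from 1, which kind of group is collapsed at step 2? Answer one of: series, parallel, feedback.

1. sum the parallel branches M2, M3
2. reduce the feedback loop with forward M1 and return (M2+M3)
3. add [M1/(1+M1*(M2+M3))], M4 (parallel)
So the answer for step 2 is feedback.

Hence the answer: feedback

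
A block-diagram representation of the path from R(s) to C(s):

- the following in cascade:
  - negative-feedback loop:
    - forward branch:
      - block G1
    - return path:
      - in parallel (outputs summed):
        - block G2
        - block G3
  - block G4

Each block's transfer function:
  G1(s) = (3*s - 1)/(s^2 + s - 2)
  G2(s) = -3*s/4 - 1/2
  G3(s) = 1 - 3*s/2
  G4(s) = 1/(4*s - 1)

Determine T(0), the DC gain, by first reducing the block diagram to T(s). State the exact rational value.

Step 1: sum the parallel branches G2, G3: 1/2 - 9*s/4
Step 2: feedback reduction of G1, (G2+G3): (4 - 12*s)/(23*s^2 - 19*s + 10)
Step 3: multiply [G1/(1+G1*(G2+G3))], G4 (series): (4 - 12*s)/(92*s^3 - 99*s^2 + 59*s - 10)
DC gain: substitute s = 0 into T(s) from step 3: T(0) = 4/(-10) = -2/5.

Hence the answer: -2/5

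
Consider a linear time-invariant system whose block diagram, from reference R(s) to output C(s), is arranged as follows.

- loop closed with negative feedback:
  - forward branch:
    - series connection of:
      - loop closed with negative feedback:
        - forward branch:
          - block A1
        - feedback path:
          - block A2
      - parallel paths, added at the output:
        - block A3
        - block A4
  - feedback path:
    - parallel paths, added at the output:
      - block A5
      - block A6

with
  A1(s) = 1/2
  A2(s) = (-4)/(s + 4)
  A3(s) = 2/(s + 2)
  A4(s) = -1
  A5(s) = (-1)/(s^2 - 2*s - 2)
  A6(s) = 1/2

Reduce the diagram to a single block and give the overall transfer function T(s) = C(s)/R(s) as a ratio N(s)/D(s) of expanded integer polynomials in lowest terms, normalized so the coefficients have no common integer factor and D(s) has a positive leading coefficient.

Reducing step by step:

Step 1. reduce the feedback loop with forward A1 and return A2: (s + 4)/(2*s + 4)
Step 2. add A3, A4 (parallel): (-s)/(s + 2)
Step 3. multiply [A1/(1+A1*A2)], (A3+A4) (series): (-s^2 - 4*s)/(2*s^2 + 8*s + 8)
Step 4. parallel reduction of A5, A6: (s^2 - 2*s - 4)/(2*s^2 - 4*s - 4)
Step 5. close the feedback loop around ([A1/(1+A1*A2)]*(A3+A4)), (A5+A6), which is the overall transfer function T(s) = C(s)/R(s) in lowest terms

Answer: (-2*s^4 - 4*s^3 + 20*s^2 + 16*s)/(3*s^4 + 6*s^3 - 12*s^2 - 48*s - 32)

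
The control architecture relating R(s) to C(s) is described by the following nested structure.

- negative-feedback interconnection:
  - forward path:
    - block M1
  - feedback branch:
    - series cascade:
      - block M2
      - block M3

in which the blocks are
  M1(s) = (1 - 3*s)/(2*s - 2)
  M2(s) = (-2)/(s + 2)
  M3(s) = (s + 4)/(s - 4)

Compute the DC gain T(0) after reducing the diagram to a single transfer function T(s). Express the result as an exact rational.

[1] combine M2, M3 in series, giving (-2*s - 8)/(s^2 - 2*s - 8)
[2] feedback reduction of M1, (M2*M3), giving (-3*s^3 + 7*s^2 + 22*s - 8)/(2*s^3 + 10*s + 8)
The step-2 result is T(s). Setting s = 0: T(0) = -8/8 = -1.

Final answer: -1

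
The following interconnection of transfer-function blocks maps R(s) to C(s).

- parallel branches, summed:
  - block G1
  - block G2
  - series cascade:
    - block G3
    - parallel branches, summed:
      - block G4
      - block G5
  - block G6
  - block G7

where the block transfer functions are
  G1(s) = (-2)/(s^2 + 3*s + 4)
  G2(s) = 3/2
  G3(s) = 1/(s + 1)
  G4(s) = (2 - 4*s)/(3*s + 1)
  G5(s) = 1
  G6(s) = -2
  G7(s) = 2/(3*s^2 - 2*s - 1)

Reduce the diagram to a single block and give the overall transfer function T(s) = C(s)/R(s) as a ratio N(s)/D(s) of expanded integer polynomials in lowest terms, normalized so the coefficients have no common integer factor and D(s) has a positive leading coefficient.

The answer is (-3*s^5 - 12*s^4 - 18*s^3 + 28*s^2 + 69*s)/(6*s^5 + 20*s^4 + 24*s^3 - 12*s^2 - 30*s - 8).

Reasoning:
1. reduce the parallel group G4, G5: (3 - s)/(3*s + 1)
2. reduce the series chain G3, (G4+G5): (3 - s)/(3*s^2 + 4*s + 1)
3. combine G1, G2, (G3*(G4+G5)), G6, G7 in parallel: this yields T(s), and no further normalization is needed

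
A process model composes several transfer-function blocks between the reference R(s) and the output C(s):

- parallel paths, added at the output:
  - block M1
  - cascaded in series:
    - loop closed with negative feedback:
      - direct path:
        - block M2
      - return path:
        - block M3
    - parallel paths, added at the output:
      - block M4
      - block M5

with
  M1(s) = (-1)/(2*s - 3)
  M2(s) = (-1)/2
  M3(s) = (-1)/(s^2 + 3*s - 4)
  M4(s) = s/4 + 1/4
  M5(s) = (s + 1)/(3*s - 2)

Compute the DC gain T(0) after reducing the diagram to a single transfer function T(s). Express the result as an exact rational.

First reduce the diagram to T(s).

1. reduce the feedback loop with forward M2 and return M3 -> (-s^2 - 3*s + 4)/(2*s^2 + 6*s - 7)
2. add M4, M5 (parallel) -> (3*s^2 + 5*s + 2)/(12*s - 8)
3. series reduction of [M2/(1+M2*M3)], (M4+M5) -> (-3*s^4 - 14*s^3 - 5*s^2 + 14*s + 8)/(24*s^3 + 56*s^2 - 132*s + 56)
4. combine M1, ([M2/(1+M2*M3)]*(M4+M5)) in parallel -> (-6*s^5 - 19*s^4 + 8*s^3 - 13*s^2 + 106*s - 80)/(48*s^4 + 40*s^3 - 432*s^2 + 508*s - 168)
The step-4 result is T(s). Setting s = 0: T(0) = -80/(-168) = 10/21.

Answer: 10/21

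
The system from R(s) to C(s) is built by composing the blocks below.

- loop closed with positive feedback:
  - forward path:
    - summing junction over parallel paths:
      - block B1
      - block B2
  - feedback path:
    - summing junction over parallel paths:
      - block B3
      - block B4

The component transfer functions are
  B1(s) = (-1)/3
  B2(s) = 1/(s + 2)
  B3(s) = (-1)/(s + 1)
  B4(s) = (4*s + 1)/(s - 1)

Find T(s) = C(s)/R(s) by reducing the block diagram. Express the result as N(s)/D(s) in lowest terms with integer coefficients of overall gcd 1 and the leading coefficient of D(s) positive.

Step 1: reduce the parallel group B1, B2 -> (1 - s)/(3*s + 6)
Step 2: reduce the parallel group B3, B4 -> (4*s^2 + 4*s + 2)/(s^2 - 1)
Step 3: apply the feedback formula to (B1+B2), (B3+B4): this yields T(s), and no further normalization is needed

Hence the answer: (1 - s^2)/(7*s^2 + 13*s + 8)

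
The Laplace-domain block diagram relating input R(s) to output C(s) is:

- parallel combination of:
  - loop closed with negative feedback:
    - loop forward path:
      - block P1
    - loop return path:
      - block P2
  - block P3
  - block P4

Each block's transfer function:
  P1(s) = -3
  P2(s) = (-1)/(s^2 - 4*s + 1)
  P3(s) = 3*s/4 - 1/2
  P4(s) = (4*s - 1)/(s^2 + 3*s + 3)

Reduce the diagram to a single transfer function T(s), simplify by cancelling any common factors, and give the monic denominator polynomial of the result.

Answer: s^4 - s^3 - 5*s^2 + 12

Working:
(1) apply the feedback formula to P1, P2: (-3*s^2 + 12*s - 3)/(s^2 - 4*s + 4)
(2) combine [P1/(1+P1*P2)], P3, P4 in parallel: (3*s^5 - 17*s^4 + 15*s^3 + 38*s^2 + 224*s - 76)/(4*s^4 - 4*s^3 - 20*s^2 + 48)
The result of step 2 is T(s) in lowest terms. Its denominator has leading coefficient 4; dividing the denominator through by 4 makes it monic.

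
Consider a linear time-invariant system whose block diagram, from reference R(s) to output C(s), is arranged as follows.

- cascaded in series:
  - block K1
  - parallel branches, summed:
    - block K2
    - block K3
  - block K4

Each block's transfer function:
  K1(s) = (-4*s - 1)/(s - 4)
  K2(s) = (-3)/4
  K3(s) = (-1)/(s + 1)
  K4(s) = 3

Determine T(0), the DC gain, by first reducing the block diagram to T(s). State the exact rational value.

Step 1. sum the parallel branches K2, K3; result (-3*s - 7)/(4*s + 4)
Step 2. series reduction of K1, (K2+K3), K4; result (36*s^2 + 93*s + 21)/(4*s^2 - 12*s - 16)
The step-2 result is T(s). Setting s = 0: T(0) = 21/(-16) = -21/16.

Answer: -21/16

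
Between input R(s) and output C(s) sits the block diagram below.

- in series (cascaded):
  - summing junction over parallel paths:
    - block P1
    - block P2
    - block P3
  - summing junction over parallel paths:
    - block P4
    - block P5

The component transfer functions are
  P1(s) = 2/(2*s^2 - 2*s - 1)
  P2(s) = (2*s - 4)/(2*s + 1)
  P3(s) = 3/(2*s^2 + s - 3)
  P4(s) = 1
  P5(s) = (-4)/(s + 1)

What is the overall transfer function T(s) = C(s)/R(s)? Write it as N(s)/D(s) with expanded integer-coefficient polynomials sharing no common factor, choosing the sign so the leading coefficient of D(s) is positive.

Reducing step by step:

Step 1: add P1, P2, P3 (parallel); result (8*s^5 - 20*s^4 + 8*s^3 + 52*s^2 - 36*s - 21)/(8*s^5 - 22*s^3 + 11*s + 3)
Step 2: add P4, P5 (parallel); result (s - 3)/(s + 1)
Step 3: combine (P1+P2+P3), (P4+P5) in series: this yields T(s), and no further normalization is needed

Answer: (8*s^6 - 44*s^5 + 68*s^4 + 28*s^3 - 192*s^2 + 87*s + 63)/(8*s^6 + 8*s^5 - 22*s^4 - 22*s^3 + 11*s^2 + 14*s + 3)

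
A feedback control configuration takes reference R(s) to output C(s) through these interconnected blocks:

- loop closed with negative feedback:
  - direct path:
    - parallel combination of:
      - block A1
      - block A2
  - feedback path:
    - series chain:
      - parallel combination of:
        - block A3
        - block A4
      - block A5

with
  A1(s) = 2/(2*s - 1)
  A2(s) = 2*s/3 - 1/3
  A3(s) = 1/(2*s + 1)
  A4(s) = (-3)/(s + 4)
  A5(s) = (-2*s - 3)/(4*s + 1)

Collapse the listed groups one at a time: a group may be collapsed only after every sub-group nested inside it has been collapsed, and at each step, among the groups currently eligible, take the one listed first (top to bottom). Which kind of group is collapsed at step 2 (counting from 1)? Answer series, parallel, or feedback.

The answer is parallel.

Reasoning:
1. reduce the parallel group A1, A2
2. add A3, A4 (parallel)
3. cascade (A3+A4), A5
4. collapse the loop ((A1+A2) forward, ((A3+A4)*A5) return)
At step 2 the group reduced is parallel.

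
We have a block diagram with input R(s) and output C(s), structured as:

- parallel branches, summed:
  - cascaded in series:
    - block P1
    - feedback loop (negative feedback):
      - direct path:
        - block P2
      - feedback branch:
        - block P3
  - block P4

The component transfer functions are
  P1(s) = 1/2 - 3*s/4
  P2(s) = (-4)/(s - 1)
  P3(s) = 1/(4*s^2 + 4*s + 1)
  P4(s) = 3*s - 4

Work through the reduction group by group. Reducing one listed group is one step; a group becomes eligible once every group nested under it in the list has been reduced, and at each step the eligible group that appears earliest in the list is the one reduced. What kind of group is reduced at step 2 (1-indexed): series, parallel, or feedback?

Step 1. close the feedback loop around P2, P3
Step 2. multiply P1, [P2/(1+P2*P3)] (series)
Step 3. reduce the parallel group (P1*[P2/(1+P2*P3)]), P4
The group at step 2 is a series group.

Answer: series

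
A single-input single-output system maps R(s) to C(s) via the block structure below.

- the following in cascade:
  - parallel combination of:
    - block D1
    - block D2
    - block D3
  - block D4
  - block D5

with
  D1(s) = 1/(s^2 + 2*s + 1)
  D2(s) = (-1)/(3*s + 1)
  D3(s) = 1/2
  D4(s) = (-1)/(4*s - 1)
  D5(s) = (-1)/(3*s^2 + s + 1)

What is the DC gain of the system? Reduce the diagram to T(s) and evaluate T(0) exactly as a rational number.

Reducing step by step:

Step 1: combine D1, D2, D3 in parallel; result (3*s^3 + 5*s^2 + 7*s + 1)/(6*s^3 + 14*s^2 + 10*s + 2)
Step 2: reduce the series chain (D1+D2+D3), D4, D5; result (3*s^3 + 5*s^2 + 7*s + 1)/(72*s^6 + 174*s^5 + 152*s^4 + 70*s^3 + 18*s^2 - 4*s - 2)
DC gain: substitute s = 0 into T(s) from step 2: T(0) = 1/(-2) = -1/2.

Answer: -1/2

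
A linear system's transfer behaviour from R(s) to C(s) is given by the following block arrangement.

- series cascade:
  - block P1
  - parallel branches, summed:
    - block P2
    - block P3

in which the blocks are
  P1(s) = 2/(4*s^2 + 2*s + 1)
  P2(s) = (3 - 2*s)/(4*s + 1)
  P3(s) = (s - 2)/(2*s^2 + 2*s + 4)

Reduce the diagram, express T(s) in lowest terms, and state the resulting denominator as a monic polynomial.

Step 1 - add P2, P3 (parallel), giving (-4*s^3 + 6*s^2 - 9*s + 10)/(8*s^3 + 10*s^2 + 18*s + 4)
Step 2 - reduce the series chain P1, (P2+P3), giving (-4*s^3 + 6*s^2 - 9*s + 10)/(16*s^5 + 28*s^4 + 50*s^3 + 31*s^2 + 13*s + 2)
Step 2 gives the fully reduced T(s), with no common factor left to cancel. The denominator's leading coefficient is 16, so divide each of its coefficients by 16 to get the monic form.

Hence the answer: s^5 + 7*s^4/4 + 25*s^3/8 + 31*s^2/16 + 13*s/16 + 1/8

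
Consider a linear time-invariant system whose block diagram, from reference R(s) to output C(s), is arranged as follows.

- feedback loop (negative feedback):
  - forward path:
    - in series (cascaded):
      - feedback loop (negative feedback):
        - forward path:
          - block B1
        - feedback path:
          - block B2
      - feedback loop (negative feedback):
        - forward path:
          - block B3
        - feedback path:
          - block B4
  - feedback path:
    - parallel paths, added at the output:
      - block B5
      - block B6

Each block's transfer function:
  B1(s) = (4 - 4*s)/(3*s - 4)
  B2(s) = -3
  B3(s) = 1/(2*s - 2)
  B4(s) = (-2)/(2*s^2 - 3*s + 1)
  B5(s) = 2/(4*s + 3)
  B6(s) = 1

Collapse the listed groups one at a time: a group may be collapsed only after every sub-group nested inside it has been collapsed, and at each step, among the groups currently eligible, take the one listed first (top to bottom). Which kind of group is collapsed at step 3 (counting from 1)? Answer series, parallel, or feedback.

Step 1. collapse the loop (B1 forward, B2 return)
Step 2. close the feedback loop around B3, B4
Step 3. combine [B1/(1+B1*B2)], [B3/(1+B3*B4)] in series
Step 4. add B5, B6 (parallel)
Step 5. apply the feedback formula to ([B1/(1+B1*B2)]*[B3/(1+B3*B4)]), (B5+B6)
Step 3 collapses a series group.

Answer: series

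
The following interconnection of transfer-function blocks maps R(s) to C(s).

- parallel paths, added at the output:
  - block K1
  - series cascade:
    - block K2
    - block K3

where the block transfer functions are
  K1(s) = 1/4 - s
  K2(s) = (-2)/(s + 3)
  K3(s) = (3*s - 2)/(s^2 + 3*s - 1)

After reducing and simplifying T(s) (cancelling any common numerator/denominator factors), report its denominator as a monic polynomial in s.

Reducing step by step:

Step 1. combine K2, K3 in series, giving (4 - 6*s)/(s^3 + 6*s^2 + 8*s - 3)
Step 2. reduce the parallel group K1, (K2*K3), giving (-4*s^4 - 23*s^3 - 26*s^2 - 4*s + 13)/(4*s^3 + 24*s^2 + 32*s - 12)
T(s) is the step-2 result (common factors already cancelled). Leading coefficient of the denominator: 4. Divide through by 4 for the monic polynomial.

Answer: s^3 + 6*s^2 + 8*s - 3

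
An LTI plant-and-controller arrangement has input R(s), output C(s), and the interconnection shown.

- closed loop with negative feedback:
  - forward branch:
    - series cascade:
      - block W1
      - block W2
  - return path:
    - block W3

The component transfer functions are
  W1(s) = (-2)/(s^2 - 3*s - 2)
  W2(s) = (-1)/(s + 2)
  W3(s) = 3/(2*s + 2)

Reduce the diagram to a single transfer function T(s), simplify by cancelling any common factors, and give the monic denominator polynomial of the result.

First reduce the diagram to T(s).

1. multiply W1, W2 (series) -> 2/(s^3 - s^2 - 8*s - 4)
2. apply the feedback formula to (W1*W2), W3 -> (2*s + 2)/(s^4 - 9*s^2 - 12*s - 1)
No further cancellation is possible in the step-2 result, so that is T(s). Its denominator is already monic.

Answer: s^4 - 9*s^2 - 12*s - 1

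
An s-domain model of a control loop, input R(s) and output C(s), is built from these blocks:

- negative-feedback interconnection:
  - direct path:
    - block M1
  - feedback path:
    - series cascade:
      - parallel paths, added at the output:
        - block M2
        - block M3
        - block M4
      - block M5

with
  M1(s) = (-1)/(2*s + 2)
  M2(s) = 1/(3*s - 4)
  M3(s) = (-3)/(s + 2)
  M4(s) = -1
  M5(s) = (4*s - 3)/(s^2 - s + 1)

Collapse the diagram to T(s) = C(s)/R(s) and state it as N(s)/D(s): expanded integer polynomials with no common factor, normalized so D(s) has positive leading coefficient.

Reducing step by step:

[1] sum the parallel branches M2, M3, M4; result (-3*s^2 - 10*s + 22)/(3*s^2 + 2*s - 8)
[2] cascade (M2+M3+M4), M5; result (-12*s^3 - 31*s^2 + 118*s - 66)/(3*s^4 - s^3 - 7*s^2 + 10*s - 8)
[3] collapse the loop (M1 forward, ((M2+M3+M4)*M5) return), giving the overall T(s)

Answer: (-3*s^4 + s^3 + 7*s^2 - 10*s + 8)/(6*s^5 + 4*s^4 - 4*s^3 + 37*s^2 - 114*s + 50)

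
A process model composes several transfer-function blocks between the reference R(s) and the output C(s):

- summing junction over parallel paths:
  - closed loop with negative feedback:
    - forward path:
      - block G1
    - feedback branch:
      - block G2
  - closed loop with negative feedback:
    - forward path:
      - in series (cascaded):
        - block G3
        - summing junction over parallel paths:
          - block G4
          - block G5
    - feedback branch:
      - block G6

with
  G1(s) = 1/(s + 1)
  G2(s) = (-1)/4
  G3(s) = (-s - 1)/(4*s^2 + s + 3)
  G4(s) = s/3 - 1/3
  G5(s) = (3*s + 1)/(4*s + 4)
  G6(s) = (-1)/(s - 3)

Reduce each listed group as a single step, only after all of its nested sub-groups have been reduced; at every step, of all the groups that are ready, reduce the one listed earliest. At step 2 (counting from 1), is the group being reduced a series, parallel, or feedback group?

Step 1: collapse the loop (G1 forward, G2 return)
Step 2: sum the parallel branches G4, G5
Step 3: multiply G3, (G4+G5) (series)
Step 4: feedback reduction of (G3*(G4+G5)), G6
Step 5: combine [G1/(1+G1*G2)], [(G3*(G4+G5))/(1+(G3*(G4+G5))*G6)] in parallel
Step 2 collapses a parallel group.

Hence the answer: parallel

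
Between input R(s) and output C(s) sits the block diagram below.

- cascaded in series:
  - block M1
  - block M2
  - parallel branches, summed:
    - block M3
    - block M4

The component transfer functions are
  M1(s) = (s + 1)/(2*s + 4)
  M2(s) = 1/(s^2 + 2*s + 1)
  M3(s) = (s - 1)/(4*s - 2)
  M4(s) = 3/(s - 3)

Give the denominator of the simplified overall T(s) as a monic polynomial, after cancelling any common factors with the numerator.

First reduce the diagram to T(s).

1. add M3, M4 (parallel) gives (s^2 + 8*s - 3)/(4*s^2 - 14*s + 6)
2. combine M1, M2, (M3+M4) in series gives (s^2 + 8*s - 3)/(8*s^4 - 4*s^3 - 56*s^2 - 20*s + 24)
No further cancellation is possible in the step-2 result, so that is T(s). Its denominator becomes monic after dividing by the leading coefficient 8.

Answer: s^4 - s^3/2 - 7*s^2 - 5*s/2 + 3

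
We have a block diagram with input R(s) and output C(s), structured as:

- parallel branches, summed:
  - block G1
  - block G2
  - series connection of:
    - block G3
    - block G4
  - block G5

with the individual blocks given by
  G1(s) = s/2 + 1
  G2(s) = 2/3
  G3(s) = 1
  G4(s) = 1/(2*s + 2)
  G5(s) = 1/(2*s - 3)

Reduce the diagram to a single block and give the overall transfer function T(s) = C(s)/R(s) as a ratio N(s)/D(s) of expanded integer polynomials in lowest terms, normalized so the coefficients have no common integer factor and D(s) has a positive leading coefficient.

[1] cascade G3, G4 -> 1/(2*s + 2)
[2] combine G1, G2, (G3*G4), G5 in parallel; the result is T(s) itself (integer coefficients, no common factor, positive leading denominator coefficient)

Therefore the answer is (6*s^3 + 17*s^2 - 7*s - 33)/(12*s^2 - 6*s - 18).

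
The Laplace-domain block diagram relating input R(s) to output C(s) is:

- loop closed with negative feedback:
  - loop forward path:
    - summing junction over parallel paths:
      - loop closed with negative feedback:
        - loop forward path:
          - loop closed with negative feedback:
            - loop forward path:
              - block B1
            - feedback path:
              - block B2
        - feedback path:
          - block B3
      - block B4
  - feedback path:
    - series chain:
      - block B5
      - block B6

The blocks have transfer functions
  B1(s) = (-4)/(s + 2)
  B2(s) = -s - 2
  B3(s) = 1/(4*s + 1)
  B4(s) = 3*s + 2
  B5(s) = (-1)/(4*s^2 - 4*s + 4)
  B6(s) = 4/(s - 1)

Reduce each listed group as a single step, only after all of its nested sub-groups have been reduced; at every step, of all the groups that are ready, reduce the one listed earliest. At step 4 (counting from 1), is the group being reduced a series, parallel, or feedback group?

Step 1. collapse the loop (B1 forward, B2 return)
Step 2. apply the feedback formula to [B1/(1+B1*B2)], B3
Step 3. parallel reduction of [[B1/(1+B1*B2)]/(1+[B1/(1+B1*B2)]*B3)], B4
Step 4. series reduction of B5, B6
Step 5. feedback reduction of ([[B1/(1+B1*B2)]/(1+[B1/(1+B1*B2)]*B3)]+B4), (B5*B6)
Step 4: series.

Hence the answer: series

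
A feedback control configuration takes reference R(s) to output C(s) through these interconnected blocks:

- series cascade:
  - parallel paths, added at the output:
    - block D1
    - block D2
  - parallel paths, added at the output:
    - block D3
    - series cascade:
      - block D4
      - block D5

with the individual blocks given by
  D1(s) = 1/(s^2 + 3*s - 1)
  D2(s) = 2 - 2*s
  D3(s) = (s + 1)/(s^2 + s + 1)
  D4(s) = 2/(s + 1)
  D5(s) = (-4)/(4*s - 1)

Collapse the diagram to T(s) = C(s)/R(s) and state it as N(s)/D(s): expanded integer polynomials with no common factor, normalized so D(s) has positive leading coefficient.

First reduce the diagram to T(s).

(1) reduce the parallel group D1, D2 -> (-2*s^3 - 4*s^2 + 8*s - 1)/(s^2 + 3*s - 1)
(2) multiply D4, D5 (series) -> (-8)/(4*s^2 + 3*s - 1)
(3) sum the parallel branches D3, (D4*D5) -> (4*s^3 - s^2 - 6*s - 9)/(4*s^4 + 7*s^3 + 6*s^2 + 2*s - 1)
(4) multiply (D1+D2), (D3+(D4*D5)) (series); the result is T(s) itself (integer coefficients, no common factor, positive leading denominator coefficient)

Answer: (-8*s^6 - 14*s^5 + 48*s^4 + 30*s^3 - 11*s^2 - 66*s + 9)/(4*s^6 + 19*s^5 + 23*s^4 + 13*s^3 - s^2 - 5*s + 1)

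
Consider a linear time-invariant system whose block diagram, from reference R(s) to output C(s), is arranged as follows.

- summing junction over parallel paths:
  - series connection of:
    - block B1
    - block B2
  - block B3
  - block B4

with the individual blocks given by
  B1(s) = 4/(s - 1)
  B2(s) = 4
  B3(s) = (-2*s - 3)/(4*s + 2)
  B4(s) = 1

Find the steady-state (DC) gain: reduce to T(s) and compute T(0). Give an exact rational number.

Answer: -33/2

Working:
1. combine B1, B2 in series gives 16/(s - 1)
2. combine (B1*B2), B3, B4 in parallel gives (2*s^2 + 61*s + 33)/(4*s^2 - 2*s - 2)
Evaluating the step-2 result (the overall T(s)) at s = 0 gives T(0) = 33/(-2) = -33/2.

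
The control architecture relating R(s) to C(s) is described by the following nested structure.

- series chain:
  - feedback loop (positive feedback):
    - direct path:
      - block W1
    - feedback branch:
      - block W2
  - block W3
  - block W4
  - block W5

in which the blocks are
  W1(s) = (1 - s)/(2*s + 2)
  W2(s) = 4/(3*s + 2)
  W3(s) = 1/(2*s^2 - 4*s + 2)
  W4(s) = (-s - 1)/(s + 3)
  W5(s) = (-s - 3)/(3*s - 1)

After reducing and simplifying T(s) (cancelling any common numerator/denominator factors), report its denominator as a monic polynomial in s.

Answer: s^4 + s^3 - 25*s^2/9 + 7*s/9

Working:
Step 1 - reduce the feedback loop with forward W1 and return W2 = (-3*s^2 + s + 2)/(6*s^2 + 14*s)
Step 2 - combine [W1/(1-W1*W2)], W3, W4, W5 in series = (-3*s^2 - 5*s - 2)/(36*s^4 + 36*s^3 - 100*s^2 + 28*s)
No further cancellation is possible in the step-2 result, so that is T(s). Its denominator becomes monic after dividing by the leading coefficient 36.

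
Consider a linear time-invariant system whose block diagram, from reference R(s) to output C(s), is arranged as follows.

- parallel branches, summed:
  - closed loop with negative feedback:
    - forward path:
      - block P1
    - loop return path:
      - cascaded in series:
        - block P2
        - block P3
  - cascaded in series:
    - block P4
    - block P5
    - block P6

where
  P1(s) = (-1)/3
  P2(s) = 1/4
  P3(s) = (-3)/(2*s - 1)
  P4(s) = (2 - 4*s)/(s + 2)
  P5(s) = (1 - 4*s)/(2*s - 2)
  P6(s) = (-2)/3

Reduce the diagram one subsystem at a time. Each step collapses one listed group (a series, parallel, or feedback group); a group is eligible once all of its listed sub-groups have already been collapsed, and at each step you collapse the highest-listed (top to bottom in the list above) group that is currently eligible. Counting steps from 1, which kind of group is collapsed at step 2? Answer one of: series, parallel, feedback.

Step 1 - reduce the series chain P2, P3
Step 2 - collapse the loop (P1 forward, (P2*P3) return)
Step 3 - multiply P4, P5, P6 (series)
Step 4 - combine [P1/(1+P1*(P2*P3))], (P4*P5*P6) in parallel
The group at step 2 is a feedback group.

Hence the answer: feedback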